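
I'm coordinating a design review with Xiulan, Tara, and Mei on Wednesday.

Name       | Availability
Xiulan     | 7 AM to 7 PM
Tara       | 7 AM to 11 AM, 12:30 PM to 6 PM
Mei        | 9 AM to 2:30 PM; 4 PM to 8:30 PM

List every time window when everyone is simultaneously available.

Xiulan ∩ Tara: 07:00-11:00, 12:30-18:00.
Xiulan ∩ Tara ∩ Mei: 09:00-11:00, 12:30-14:30, 16:00-18:00.
So the common availability across everyone is 09:00-11:00, 12:30-14:30, 16:00-18:00.

09:00-11:00, 12:30-14:30, 16:00-18:00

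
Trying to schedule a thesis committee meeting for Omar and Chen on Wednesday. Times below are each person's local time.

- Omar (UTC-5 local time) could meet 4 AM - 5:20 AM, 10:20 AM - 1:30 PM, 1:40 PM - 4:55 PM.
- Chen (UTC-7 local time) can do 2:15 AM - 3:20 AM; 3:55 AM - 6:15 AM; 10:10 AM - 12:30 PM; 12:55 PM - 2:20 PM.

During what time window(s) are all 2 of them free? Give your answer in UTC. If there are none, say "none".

09:15-10:20, 17:10-18:30, 18:40-19:30, 19:55-21:20

Omar in UTC: 09:00-10:20, 15:20-18:30, 18:40-21:55 (add 5h to convert from UTC-5).
Chen in UTC: 09:15-10:20, 10:55-13:15, 17:10-19:30, 19:55-21:20 (add 7h to convert from UTC-7).
Omar ∩ Chen: 09:15-10:20, 17:10-18:30, 18:40-19:30, 19:55-21:20.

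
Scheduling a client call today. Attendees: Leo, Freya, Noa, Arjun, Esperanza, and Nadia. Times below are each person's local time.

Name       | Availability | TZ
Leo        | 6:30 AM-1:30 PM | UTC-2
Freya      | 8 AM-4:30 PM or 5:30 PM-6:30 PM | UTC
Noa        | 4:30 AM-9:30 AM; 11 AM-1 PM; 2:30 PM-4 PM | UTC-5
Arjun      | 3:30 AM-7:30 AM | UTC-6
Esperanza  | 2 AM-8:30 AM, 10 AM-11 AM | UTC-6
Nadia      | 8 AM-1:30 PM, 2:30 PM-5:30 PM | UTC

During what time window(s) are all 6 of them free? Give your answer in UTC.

09:30-13:30

Leo in UTC: 08:30-15:30 (add 2h to convert from UTC-2).
Freya in UTC: 08:00-16:30, 17:30-18:30.
Noa in UTC: 09:30-14:30, 16:00-18:00, 19:30-21:00 (add 5h to convert from UTC-5).
Arjun in UTC: 09:30-13:30 (add 6h to convert from UTC-6).
Esperanza in UTC: 08:00-14:30, 16:00-17:00 (add 6h to convert from UTC-6).
Nadia in UTC: 08:00-13:30, 14:30-17:30.
Leo ∩ Freya: 08:30-15:30.
Leo ∩ Freya ∩ Noa: 09:30-14:30.
Leo ∩ Freya ∩ Noa ∩ Arjun: 09:30-13:30.
Leo ∩ Freya ∩ Noa ∩ Arjun ∩ Esperanza: 09:30-13:30.
Leo ∩ Freya ∩ Noa ∩ Arjun ∩ Esperanza ∩ Nadia: 09:30-13:30.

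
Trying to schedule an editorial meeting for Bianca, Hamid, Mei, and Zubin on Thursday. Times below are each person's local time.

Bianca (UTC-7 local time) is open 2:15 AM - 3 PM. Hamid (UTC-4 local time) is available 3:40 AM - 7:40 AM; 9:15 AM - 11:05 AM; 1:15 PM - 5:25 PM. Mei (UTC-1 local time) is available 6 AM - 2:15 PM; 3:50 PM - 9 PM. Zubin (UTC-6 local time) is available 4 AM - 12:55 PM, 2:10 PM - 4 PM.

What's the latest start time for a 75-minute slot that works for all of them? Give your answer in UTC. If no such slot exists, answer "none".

20:10

Bianca in UTC: 09:15-22:00 (add 7h to convert from UTC-7).
Hamid in UTC: 07:40-11:40, 13:15-15:05, 17:15-21:25 (add 4h to convert from UTC-4).
Mei in UTC: 07:00-15:15, 16:50-22:00 (add 1h to convert from UTC-1).
Zubin in UTC: 10:00-18:55, 20:10-22:00 (add 6h to convert from UTC-6).
Bianca ∩ Hamid: 09:15-11:40, 13:15-15:05, 17:15-21:25.
Bianca ∩ Hamid ∩ Mei: 09:15-11:40, 13:15-15:05, 17:15-21:25.
Bianca ∩ Hamid ∩ Mei ∩ Zubin: 10:00-11:40, 13:15-15:05, 17:15-18:55, 20:10-21:25.
The last common window of at least 75 minutes is 20:10-21:25; a 75-minute meeting can start as late as 20:10 and still end by 21:25.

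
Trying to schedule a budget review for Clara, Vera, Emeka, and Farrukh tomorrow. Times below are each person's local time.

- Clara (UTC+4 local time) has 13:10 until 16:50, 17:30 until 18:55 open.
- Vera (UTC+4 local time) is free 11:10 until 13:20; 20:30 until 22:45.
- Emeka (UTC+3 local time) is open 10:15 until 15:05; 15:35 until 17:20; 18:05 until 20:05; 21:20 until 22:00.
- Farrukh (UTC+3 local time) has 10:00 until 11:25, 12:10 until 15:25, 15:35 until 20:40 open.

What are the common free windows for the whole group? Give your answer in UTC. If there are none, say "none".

Clara in UTC: 09:10-12:50, 13:30-14:55 (subtract 4h to convert from UTC+4).
Vera in UTC: 07:10-09:20, 16:30-18:45 (subtract 4h to convert from UTC+4).
Emeka in UTC: 07:15-12:05, 12:35-14:20, 15:05-17:05, 18:20-19:00 (subtract 3h to convert from UTC+3).
Farrukh in UTC: 07:00-08:25, 09:10-12:25, 12:35-17:40 (subtract 3h to convert from UTC+3).
Clara ∩ Vera: 09:10-09:20.
Clara ∩ Vera ∩ Emeka: 09:10-09:20.
Clara ∩ Vera ∩ Emeka ∩ Farrukh: 09:10-09:20.
So the common availability across everyone is 09:10-09:20.

09:10-09:20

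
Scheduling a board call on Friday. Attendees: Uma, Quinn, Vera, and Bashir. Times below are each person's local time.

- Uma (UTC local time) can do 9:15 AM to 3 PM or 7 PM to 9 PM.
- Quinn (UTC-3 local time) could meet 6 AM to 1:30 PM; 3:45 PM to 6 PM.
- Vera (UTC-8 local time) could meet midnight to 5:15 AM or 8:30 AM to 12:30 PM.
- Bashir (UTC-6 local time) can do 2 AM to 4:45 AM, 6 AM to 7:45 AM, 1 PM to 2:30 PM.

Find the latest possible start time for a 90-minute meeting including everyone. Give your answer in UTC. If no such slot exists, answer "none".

19:00

Uma in UTC: 09:15-15:00, 19:00-21:00.
Quinn in UTC: 09:00-16:30, 18:45-21:00 (add 3h to convert from UTC-3).
Vera in UTC: 08:00-13:15, 16:30-20:30 (add 8h to convert from UTC-8).
Bashir in UTC: 08:00-10:45, 12:00-13:45, 19:00-20:30 (add 6h to convert from UTC-6).
Uma ∩ Quinn: 09:15-15:00, 19:00-21:00.
Uma ∩ Quinn ∩ Vera: 09:15-13:15, 19:00-20:30.
Uma ∩ Quinn ∩ Vera ∩ Bashir: 09:15-10:45, 12:00-13:15, 19:00-20:30.
Those are the intersection windows.
The last common window of at least 90 minutes is 19:00-20:30; a 90-minute meeting can start as late as 19:00 and still end by 20:30.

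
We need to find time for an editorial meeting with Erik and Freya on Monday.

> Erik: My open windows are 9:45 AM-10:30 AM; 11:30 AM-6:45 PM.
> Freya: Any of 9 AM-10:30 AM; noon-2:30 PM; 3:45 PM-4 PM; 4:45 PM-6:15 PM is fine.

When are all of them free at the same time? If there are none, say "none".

09:45-10:30, 12:00-14:30, 15:45-16:00, 16:45-18:15

Erik ∩ Freya: 09:45-10:30, 12:00-14:30, 15:45-16:00, 16:45-18:15.
Those are the intersection windows.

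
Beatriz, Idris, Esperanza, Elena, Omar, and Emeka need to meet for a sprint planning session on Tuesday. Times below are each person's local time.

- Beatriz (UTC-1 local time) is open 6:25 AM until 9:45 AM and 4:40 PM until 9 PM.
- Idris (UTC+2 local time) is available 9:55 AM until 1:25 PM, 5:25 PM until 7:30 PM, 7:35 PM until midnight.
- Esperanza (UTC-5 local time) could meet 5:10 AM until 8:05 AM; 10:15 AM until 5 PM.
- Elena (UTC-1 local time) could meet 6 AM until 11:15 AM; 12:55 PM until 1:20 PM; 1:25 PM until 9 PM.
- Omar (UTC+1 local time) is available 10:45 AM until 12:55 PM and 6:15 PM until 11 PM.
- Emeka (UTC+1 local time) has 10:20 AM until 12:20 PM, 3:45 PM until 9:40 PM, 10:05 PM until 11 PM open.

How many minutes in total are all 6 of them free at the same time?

Beatriz in UTC: 07:25-10:45, 17:40-22:00 (add 1h to convert from UTC-1).
Idris in UTC: 07:55-11:25, 15:25-17:30, 17:35-22:00 (subtract 2h to convert from UTC+2).
Esperanza in UTC: 10:10-13:05, 15:15-22:00 (add 5h to convert from UTC-5).
Elena in UTC: 07:00-12:15, 13:55-14:20, 14:25-22:00 (add 1h to convert from UTC-1).
Omar in UTC: 09:45-11:55, 17:15-22:00 (subtract 1h to convert from UTC+1).
Emeka in UTC: 09:20-11:20, 14:45-20:40, 21:05-22:00 (subtract 1h to convert from UTC+1).
Beatriz ∩ Idris: 07:55-10:45, 17:40-22:00.
Beatriz ∩ Idris ∩ Esperanza: 10:10-10:45, 17:40-22:00.
Beatriz ∩ Idris ∩ Esperanza ∩ Elena: 10:10-10:45, 17:40-22:00.
Beatriz ∩ Idris ∩ Esperanza ∩ Elena ∩ Omar: 10:10-10:45, 17:40-22:00.
Beatriz ∩ Idris ∩ Esperanza ∩ Elena ∩ Omar ∩ Emeka: 10:10-10:45, 17:40-20:40, 21:05-22:00.
Summing the common windows: 35 + 180 + 55 = 270 minutes.

270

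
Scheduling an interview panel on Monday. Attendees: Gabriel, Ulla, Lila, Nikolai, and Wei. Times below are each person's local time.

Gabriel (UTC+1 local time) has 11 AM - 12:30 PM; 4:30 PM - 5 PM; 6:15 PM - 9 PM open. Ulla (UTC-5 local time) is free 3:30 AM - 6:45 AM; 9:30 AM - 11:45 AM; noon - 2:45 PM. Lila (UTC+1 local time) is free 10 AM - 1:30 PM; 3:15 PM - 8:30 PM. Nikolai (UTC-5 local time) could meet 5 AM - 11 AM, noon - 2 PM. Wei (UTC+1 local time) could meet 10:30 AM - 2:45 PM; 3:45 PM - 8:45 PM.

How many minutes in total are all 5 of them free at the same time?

225

Gabriel in UTC: 10:00-11:30, 15:30-16:00, 17:15-20:00 (subtract 1h to convert from UTC+1).
Ulla in UTC: 08:30-11:45, 14:30-16:45, 17:00-19:45 (add 5h to convert from UTC-5).
Lila in UTC: 09:00-12:30, 14:15-19:30 (subtract 1h to convert from UTC+1).
Nikolai in UTC: 10:00-16:00, 17:00-19:00 (add 5h to convert from UTC-5).
Wei in UTC: 09:30-13:45, 14:45-19:45 (subtract 1h to convert from UTC+1).
Gabriel ∩ Ulla: 10:00-11:30, 15:30-16:00, 17:15-19:45.
Gabriel ∩ Ulla ∩ Lila: 10:00-11:30, 15:30-16:00, 17:15-19:30.
Gabriel ∩ Ulla ∩ Lila ∩ Nikolai: 10:00-11:30, 15:30-16:00, 17:15-19:00.
Gabriel ∩ Ulla ∩ Lila ∩ Nikolai ∩ Wei: 10:00-11:30, 15:30-16:00, 17:15-19:00.
So the common availability across everyone is 10:00-11:30, 15:30-16:00, 17:15-19:00.
Summing the common windows: 90 + 30 + 105 = 225 minutes.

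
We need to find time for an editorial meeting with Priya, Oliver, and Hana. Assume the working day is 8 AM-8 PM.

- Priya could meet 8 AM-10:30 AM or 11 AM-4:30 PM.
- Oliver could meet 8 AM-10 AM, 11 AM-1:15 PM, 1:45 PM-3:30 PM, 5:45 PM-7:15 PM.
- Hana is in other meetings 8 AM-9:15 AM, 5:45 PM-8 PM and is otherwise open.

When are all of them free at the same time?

Priya free: 08:00-10:30, 11:00-16:30.
Oliver free: 08:00-10:00, 11:00-13:15, 13:45-15:30, 17:45-19:15.
Hana free: 09:15-17:45 (invert busy blocks within the working day).
Priya ∩ Oliver: 08:00-10:00, 11:00-13:15, 13:45-15:30.
Priya ∩ Oliver ∩ Hana: 09:15-10:00, 11:00-13:15, 13:45-15:30.

09:15-10:00, 11:00-13:15, 13:45-15:30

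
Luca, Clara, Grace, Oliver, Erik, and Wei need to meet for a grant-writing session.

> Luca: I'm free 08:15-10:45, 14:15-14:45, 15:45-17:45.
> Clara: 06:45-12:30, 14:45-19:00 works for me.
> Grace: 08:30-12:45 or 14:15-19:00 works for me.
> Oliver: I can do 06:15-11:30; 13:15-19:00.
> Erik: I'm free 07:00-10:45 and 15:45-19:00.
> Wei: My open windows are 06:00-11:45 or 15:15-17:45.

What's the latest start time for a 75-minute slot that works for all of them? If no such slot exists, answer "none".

Luca ∩ Clara: 08:15-10:45, 15:45-17:45.
Luca ∩ Clara ∩ Grace: 08:30-10:45, 15:45-17:45.
Luca ∩ Clara ∩ Grace ∩ Oliver: 08:30-10:45, 15:45-17:45.
Luca ∩ Clara ∩ Grace ∩ Oliver ∩ Erik: 08:30-10:45, 15:45-17:45.
Luca ∩ Clara ∩ Grace ∩ Oliver ∩ Erik ∩ Wei: 08:30-10:45, 15:45-17:45.
The last common window of at least 75 minutes is 15:45-17:45; a 75-minute meeting can start as late as 16:30 and still end by 17:45.

16:30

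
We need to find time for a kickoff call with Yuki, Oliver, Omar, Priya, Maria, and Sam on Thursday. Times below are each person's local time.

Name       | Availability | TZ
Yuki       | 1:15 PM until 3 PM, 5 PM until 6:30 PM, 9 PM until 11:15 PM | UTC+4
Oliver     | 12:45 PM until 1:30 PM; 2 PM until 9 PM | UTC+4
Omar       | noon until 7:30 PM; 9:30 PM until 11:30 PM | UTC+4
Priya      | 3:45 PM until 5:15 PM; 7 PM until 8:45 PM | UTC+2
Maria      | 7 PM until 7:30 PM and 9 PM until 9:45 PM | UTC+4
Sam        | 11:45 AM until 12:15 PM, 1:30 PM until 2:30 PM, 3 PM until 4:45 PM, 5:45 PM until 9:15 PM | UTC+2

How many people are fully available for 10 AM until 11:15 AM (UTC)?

2

Yuki in UTC: 09:15-11:00, 13:00-14:30, 17:00-19:15 (subtract 4h to convert from UTC+4).
Oliver in UTC: 08:45-09:30, 10:00-17:00 (subtract 4h to convert from UTC+4).
Omar in UTC: 08:00-15:30, 17:30-19:30 (subtract 4h to convert from UTC+4).
Priya in UTC: 13:45-15:15, 17:00-18:45 (subtract 2h to convert from UTC+2).
Maria in UTC: 15:00-15:30, 17:00-17:45 (subtract 4h to convert from UTC+4).
Sam in UTC: 09:45-10:15, 11:30-12:30, 13:00-14:45, 15:45-19:15 (subtract 2h to convert from UTC+2).
Oliver and Omar can make the full 10:00-11:15 slot — that's 2.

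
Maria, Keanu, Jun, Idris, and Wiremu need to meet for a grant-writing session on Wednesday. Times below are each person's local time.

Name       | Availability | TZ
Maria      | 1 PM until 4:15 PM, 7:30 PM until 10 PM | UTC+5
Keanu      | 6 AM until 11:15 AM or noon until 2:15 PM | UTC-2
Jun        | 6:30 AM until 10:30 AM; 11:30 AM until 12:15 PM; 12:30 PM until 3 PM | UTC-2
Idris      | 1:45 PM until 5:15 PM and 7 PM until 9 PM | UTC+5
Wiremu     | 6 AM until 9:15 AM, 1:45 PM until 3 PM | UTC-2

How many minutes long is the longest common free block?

Maria in UTC: 08:00-11:15, 14:30-17:00 (subtract 5h to convert from UTC+5).
Keanu in UTC: 08:00-13:15, 14:00-16:15 (add 2h to convert from UTC-2).
Jun in UTC: 08:30-12:30, 13:30-14:15, 14:30-17:00 (add 2h to convert from UTC-2).
Idris in UTC: 08:45-12:15, 14:00-16:00 (subtract 5h to convert from UTC+5).
Wiremu in UTC: 08:00-11:15, 15:45-17:00 (add 2h to convert from UTC-2).
Maria ∩ Keanu: 08:00-11:15, 14:30-16:15.
Maria ∩ Keanu ∩ Jun: 08:30-11:15, 14:30-16:15.
Maria ∩ Keanu ∩ Jun ∩ Idris: 08:45-11:15, 14:30-16:00.
Maria ∩ Keanu ∩ Jun ∩ Idris ∩ Wiremu: 08:45-11:15, 15:45-16:00.
The longest is 08:45-11:15 at 150 minutes.

150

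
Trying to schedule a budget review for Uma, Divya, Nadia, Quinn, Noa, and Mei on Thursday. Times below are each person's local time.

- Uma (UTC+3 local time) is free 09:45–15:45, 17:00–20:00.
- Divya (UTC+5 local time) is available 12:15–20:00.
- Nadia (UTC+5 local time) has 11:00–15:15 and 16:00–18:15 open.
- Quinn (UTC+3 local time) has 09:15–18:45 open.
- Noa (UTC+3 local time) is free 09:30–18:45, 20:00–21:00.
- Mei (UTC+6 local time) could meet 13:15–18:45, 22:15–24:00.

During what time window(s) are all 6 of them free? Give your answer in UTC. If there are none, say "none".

07:15-10:15, 11:00-12:45

Uma in UTC: 06:45-12:45, 14:00-17:00 (subtract 3h to convert from UTC+3).
Divya in UTC: 07:15-15:00 (subtract 5h to convert from UTC+5).
Nadia in UTC: 06:00-10:15, 11:00-13:15 (subtract 5h to convert from UTC+5).
Quinn in UTC: 06:15-15:45 (subtract 3h to convert from UTC+3).
Noa in UTC: 06:30-15:45, 17:00-18:00 (subtract 3h to convert from UTC+3).
Mei in UTC: 07:15-12:45, 16:15-18:00 (subtract 6h to convert from UTC+6).
Uma ∩ Divya: 07:15-12:45, 14:00-15:00.
Uma ∩ Divya ∩ Nadia: 07:15-10:15, 11:00-12:45.
Uma ∩ Divya ∩ Nadia ∩ Quinn: 07:15-10:15, 11:00-12:45.
Uma ∩ Divya ∩ Nadia ∩ Quinn ∩ Noa: 07:15-10:15, 11:00-12:45.
Uma ∩ Divya ∩ Nadia ∩ Quinn ∩ Noa ∩ Mei: 07:15-10:15, 11:00-12:45.
Those are the intersection windows.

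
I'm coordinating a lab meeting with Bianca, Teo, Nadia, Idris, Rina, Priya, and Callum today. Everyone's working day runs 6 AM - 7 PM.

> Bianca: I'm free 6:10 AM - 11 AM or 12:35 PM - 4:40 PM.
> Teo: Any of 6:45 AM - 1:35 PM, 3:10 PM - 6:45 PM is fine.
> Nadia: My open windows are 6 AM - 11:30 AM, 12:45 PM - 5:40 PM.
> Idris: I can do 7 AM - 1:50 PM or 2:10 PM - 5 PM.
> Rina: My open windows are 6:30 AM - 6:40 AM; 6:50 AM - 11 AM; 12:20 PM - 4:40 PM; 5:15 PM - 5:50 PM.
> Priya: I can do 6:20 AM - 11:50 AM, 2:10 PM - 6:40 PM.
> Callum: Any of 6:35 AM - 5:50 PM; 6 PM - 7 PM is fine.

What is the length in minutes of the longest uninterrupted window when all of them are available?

Bianca ∩ Teo: 06:45-11:00, 12:35-13:35, 15:10-16:40.
Bianca ∩ Teo ∩ Nadia: 06:45-11:00, 12:45-13:35, 15:10-16:40.
Bianca ∩ Teo ∩ Nadia ∩ Idris: 07:00-11:00, 12:45-13:35, 15:10-16:40.
Bianca ∩ Teo ∩ Nadia ∩ Idris ∩ Rina: 07:00-11:00, 12:45-13:35, 15:10-16:40.
Bianca ∩ Teo ∩ Nadia ∩ Idris ∩ Rina ∩ Priya: 07:00-11:00, 15:10-16:40.
Bianca ∩ Teo ∩ Nadia ∩ Idris ∩ Rina ∩ Priya ∩ Callum: 07:00-11:00, 15:10-16:40.
The longest is 07:00-11:00 at 240 minutes.

240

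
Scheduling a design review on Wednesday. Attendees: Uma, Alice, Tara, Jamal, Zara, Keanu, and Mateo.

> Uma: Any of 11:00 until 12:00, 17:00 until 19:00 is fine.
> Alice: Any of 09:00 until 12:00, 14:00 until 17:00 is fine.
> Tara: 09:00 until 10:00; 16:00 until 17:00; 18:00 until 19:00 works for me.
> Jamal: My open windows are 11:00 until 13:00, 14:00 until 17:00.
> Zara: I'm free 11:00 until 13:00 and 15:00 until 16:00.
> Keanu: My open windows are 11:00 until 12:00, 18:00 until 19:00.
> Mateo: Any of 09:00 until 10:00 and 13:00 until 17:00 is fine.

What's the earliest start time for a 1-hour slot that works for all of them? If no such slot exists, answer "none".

none

Uma ∩ Alice: 11:00-12:00.
Uma ∩ Alice ∩ Tara: ∅.
Uma ∩ Alice ∩ Tara ∩ Jamal: ∅.
Uma ∩ Alice ∩ Tara ∩ Jamal ∩ Zara: ∅.
Uma ∩ Alice ∩ Tara ∩ Jamal ∩ Zara ∩ Keanu: ∅.
Uma ∩ Alice ∩ Tara ∩ Jamal ∩ Zara ∩ Keanu ∩ Mateo: ∅.
There is no time when everyone is free.
No common window is at least 60 minutes long.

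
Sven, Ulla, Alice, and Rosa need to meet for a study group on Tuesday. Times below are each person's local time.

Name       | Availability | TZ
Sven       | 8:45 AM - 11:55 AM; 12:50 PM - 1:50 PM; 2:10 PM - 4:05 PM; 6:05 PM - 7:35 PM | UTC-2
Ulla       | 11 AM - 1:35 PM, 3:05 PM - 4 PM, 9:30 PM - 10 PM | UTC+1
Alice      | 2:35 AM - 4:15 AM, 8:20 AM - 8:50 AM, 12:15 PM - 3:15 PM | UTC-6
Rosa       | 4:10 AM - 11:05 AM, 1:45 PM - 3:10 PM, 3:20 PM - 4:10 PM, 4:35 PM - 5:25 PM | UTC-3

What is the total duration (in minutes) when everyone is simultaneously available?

0

Sven in UTC: 10:45-13:55, 14:50-15:50, 16:10-18:05, 20:05-21:35 (add 2h to convert from UTC-2).
Ulla in UTC: 10:00-12:35, 14:05-15:00, 20:30-21:00 (subtract 1h to convert from UTC+1).
Alice in UTC: 08:35-10:15, 14:20-14:50, 18:15-21:15 (add 6h to convert from UTC-6).
Rosa in UTC: 07:10-14:05, 16:45-18:10, 18:20-19:10, 19:35-20:25 (add 3h to convert from UTC-3).
Sven ∩ Ulla: 10:45-12:35, 14:50-15:00, 20:30-21:00.
Sven ∩ Ulla ∩ Alice: 20:30-21:00.
Sven ∩ Ulla ∩ Alice ∩ Rosa: ∅.
There is no time when everyone is free.
There is no common window, so the total is 0 minutes.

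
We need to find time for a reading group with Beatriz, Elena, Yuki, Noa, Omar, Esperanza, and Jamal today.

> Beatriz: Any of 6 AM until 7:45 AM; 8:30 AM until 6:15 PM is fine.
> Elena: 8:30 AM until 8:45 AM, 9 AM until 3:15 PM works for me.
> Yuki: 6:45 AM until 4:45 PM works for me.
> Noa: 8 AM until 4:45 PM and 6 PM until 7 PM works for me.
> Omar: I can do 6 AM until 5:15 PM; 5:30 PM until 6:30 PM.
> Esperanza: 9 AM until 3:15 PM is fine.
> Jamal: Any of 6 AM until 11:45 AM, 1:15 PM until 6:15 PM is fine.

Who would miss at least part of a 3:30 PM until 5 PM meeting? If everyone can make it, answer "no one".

Beatriz: free for 15:30-17:00. Elena: not fully free for 15:30-17:00. Yuki: not fully free for 15:30-17:00. Noa: not fully free for 15:30-17:00. Omar: free for 15:30-17:00. Esperanza: not fully free for 15:30-17:00. Jamal: free for 15:30-17:00.

Elena, Esperanza, Noa, Yuki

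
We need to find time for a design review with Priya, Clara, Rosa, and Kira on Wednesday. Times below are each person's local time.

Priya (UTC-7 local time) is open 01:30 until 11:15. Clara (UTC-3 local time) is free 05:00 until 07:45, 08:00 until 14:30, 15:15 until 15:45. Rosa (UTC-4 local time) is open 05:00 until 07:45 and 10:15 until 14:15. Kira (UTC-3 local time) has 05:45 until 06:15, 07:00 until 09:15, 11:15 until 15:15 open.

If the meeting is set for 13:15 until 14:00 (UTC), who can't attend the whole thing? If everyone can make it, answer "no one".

Priya in UTC: 08:30-18:15 (add 7h to convert from UTC-7).
Clara in UTC: 08:00-10:45, 11:00-17:30, 18:15-18:45 (add 3h to convert from UTC-3).
Rosa in UTC: 09:00-11:45, 14:15-18:15 (add 4h to convert from UTC-4).
Kira in UTC: 08:45-09:15, 10:00-12:15, 14:15-18:15 (add 3h to convert from UTC-3).
Priya: free for 13:15-14:00. Clara: free for 13:15-14:00. Rosa: not fully free for 13:15-14:00. Kira: not fully free for 13:15-14:00.

Kira, Rosa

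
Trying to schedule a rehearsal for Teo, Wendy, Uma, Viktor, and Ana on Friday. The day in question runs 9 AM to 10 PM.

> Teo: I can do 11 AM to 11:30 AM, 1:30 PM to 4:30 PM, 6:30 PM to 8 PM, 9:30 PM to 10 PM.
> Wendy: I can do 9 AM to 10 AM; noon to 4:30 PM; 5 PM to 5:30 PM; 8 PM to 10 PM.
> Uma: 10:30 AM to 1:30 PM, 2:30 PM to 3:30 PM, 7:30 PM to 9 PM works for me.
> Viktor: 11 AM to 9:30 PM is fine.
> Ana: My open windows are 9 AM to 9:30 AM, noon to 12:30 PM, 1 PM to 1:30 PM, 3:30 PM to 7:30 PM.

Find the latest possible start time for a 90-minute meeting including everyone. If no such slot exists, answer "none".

Teo ∩ Wendy: 13:30-16:30, 21:30-22:00.
Teo ∩ Wendy ∩ Uma: 14:30-15:30.
Teo ∩ Wendy ∩ Uma ∩ Viktor: 14:30-15:30.
Teo ∩ Wendy ∩ Uma ∩ Viktor ∩ Ana: ∅.
There is no time when everyone is free.
No common window is at least 90 minutes long.

none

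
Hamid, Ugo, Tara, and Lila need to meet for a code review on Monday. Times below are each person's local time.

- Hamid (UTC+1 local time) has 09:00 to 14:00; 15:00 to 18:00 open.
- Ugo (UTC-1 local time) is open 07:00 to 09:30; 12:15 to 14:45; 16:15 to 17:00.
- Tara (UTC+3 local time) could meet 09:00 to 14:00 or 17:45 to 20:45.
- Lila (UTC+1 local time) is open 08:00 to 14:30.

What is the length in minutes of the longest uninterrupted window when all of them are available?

Hamid in UTC: 08:00-13:00, 14:00-17:00 (subtract 1h to convert from UTC+1).
Ugo in UTC: 08:00-10:30, 13:15-15:45, 17:15-18:00 (add 1h to convert from UTC-1).
Tara in UTC: 06:00-11:00, 14:45-17:45 (subtract 3h to convert from UTC+3).
Lila in UTC: 07:00-13:30 (subtract 1h to convert from UTC+1).
Hamid ∩ Ugo: 08:00-10:30, 14:00-15:45.
Hamid ∩ Ugo ∩ Tara: 08:00-10:30, 14:45-15:45.
Hamid ∩ Ugo ∩ Tara ∩ Lila: 08:00-10:30.
The longest is 08:00-10:30 at 150 minutes.

150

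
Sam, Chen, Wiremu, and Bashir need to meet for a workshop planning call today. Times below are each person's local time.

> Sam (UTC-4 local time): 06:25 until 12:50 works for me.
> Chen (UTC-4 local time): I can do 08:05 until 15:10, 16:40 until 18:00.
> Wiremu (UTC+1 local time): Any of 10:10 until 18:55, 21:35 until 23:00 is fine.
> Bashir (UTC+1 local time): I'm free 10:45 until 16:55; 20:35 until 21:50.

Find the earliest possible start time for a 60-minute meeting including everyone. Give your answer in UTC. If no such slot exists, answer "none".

Sam in UTC: 10:25-16:50 (add 4h to convert from UTC-4).
Chen in UTC: 12:05-19:10, 20:40-22:00 (add 4h to convert from UTC-4).
Wiremu in UTC: 09:10-17:55, 20:35-22:00 (subtract 1h to convert from UTC+1).
Bashir in UTC: 09:45-15:55, 19:35-20:50 (subtract 1h to convert from UTC+1).
Sam ∩ Chen: 12:05-16:50.
Sam ∩ Chen ∩ Wiremu: 12:05-16:50.
Sam ∩ Chen ∩ Wiremu ∩ Bashir: 12:05-15:55.
So the common availability across everyone is 12:05-15:55.
The first common window of at least 60 minutes is 12:05-15:55, so the earliest start is 12:05.

12:05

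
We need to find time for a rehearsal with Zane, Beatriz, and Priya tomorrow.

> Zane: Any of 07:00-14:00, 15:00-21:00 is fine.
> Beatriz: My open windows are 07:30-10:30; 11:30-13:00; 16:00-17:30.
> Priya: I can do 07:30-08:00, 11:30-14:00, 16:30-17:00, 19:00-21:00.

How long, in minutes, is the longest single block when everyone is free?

Zane ∩ Beatriz: 07:30-10:30, 11:30-13:00, 16:00-17:30.
Zane ∩ Beatriz ∩ Priya: 07:30-08:00, 11:30-13:00, 16:30-17:00.
The longest is 11:30-13:00 at 90 minutes.

90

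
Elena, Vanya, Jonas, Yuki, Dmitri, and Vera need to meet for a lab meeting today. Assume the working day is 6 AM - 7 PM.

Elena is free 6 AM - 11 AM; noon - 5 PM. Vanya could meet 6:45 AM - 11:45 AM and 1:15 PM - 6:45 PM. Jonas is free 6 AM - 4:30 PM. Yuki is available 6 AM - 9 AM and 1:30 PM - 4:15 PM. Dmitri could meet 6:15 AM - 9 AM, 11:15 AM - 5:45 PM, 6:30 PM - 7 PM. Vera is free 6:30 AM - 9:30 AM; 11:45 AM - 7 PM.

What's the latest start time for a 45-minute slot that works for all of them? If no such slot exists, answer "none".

15:30

Elena ∩ Vanya: 06:45-11:00, 13:15-17:00.
Elena ∩ Vanya ∩ Jonas: 06:45-11:00, 13:15-16:30.
Elena ∩ Vanya ∩ Jonas ∩ Yuki: 06:45-09:00, 13:30-16:15.
Elena ∩ Vanya ∩ Jonas ∩ Yuki ∩ Dmitri: 06:45-09:00, 13:30-16:15.
Elena ∩ Vanya ∩ Jonas ∩ Yuki ∩ Dmitri ∩ Vera: 06:45-09:00, 13:30-16:15.
The last common window of at least 45 minutes is 13:30-16:15; a 45-minute meeting can start as late as 15:30 and still end by 16:15.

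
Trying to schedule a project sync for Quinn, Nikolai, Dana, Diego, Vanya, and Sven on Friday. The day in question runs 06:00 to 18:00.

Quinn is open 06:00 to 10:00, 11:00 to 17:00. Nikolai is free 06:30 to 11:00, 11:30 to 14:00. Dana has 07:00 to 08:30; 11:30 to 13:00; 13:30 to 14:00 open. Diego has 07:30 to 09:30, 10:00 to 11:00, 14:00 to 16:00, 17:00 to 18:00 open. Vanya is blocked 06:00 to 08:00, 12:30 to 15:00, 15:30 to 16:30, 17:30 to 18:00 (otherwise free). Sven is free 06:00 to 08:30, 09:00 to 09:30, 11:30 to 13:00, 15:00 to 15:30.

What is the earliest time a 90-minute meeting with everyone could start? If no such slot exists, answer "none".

Quinn free: 06:00-10:00, 11:00-17:00.
Nikolai free: 06:30-11:00, 11:30-14:00.
Dana free: 07:00-08:30, 11:30-13:00, 13:30-14:00.
Diego free: 07:30-09:30, 10:00-11:00, 14:00-16:00, 17:00-18:00.
Vanya free: 08:00-12:30, 15:00-15:30, 16:30-17:30 (invert busy blocks within the working day).
Sven free: 06:00-08:30, 09:00-09:30, 11:30-13:00, 15:00-15:30.
Quinn ∩ Nikolai: 06:30-10:00, 11:30-14:00.
Quinn ∩ Nikolai ∩ Dana: 07:00-08:30, 11:30-13:00, 13:30-14:00.
Quinn ∩ Nikolai ∩ Dana ∩ Diego: 07:30-08:30.
Quinn ∩ Nikolai ∩ Dana ∩ Diego ∩ Vanya: 08:00-08:30.
Quinn ∩ Nikolai ∩ Dana ∩ Diego ∩ Vanya ∩ Sven: 08:00-08:30.
No common window is at least 90 minutes long.

none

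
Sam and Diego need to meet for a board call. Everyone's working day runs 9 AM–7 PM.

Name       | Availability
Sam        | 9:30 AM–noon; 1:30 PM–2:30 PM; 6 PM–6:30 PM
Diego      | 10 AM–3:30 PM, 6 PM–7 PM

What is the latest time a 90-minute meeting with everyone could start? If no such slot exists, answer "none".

10:30

Sam ∩ Diego: 10:00-12:00, 13:30-14:30, 18:00-18:30.
The last common window of at least 90 minutes is 10:00-12:00; a 90-minute meeting can start as late as 10:30 and still end by 12:00.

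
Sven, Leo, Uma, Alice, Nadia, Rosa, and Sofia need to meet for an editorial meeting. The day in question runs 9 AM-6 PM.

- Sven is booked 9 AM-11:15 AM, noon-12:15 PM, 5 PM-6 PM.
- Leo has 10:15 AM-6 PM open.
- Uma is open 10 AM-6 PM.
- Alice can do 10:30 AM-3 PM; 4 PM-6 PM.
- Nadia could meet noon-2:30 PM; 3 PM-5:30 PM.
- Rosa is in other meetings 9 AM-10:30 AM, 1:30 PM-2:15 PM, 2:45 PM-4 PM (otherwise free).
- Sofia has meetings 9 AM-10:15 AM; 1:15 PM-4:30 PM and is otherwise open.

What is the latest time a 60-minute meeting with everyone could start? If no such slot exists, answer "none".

Sven free: 11:15-12:00, 12:15-17:00 (invert busy blocks within the working day).
Leo free: 10:15-18:00.
Uma free: 10:00-18:00.
Alice free: 10:30-15:00, 16:00-18:00.
Nadia free: 12:00-14:30, 15:00-17:30.
Rosa free: 10:30-13:30, 14:15-14:45, 16:00-18:00 (invert busy blocks within the working day).
Sofia free: 10:15-13:15, 16:30-18:00 (invert busy blocks within the working day).
Sven ∩ Leo: 11:15-12:00, 12:15-17:00.
Sven ∩ Leo ∩ Uma: 11:15-12:00, 12:15-17:00.
Sven ∩ Leo ∩ Uma ∩ Alice: 11:15-12:00, 12:15-15:00, 16:00-17:00.
Sven ∩ Leo ∩ Uma ∩ Alice ∩ Nadia: 12:15-14:30, 16:00-17:00.
Sven ∩ Leo ∩ Uma ∩ Alice ∩ Nadia ∩ Rosa: 12:15-13:30, 14:15-14:30, 16:00-17:00.
Sven ∩ Leo ∩ Uma ∩ Alice ∩ Nadia ∩ Rosa ∩ Sofia: 12:15-13:15, 16:30-17:00.
The last common window of at least 60 minutes is 12:15-13:15; a 60-minute meeting can start as late as 12:15 and still end by 13:15.

12:15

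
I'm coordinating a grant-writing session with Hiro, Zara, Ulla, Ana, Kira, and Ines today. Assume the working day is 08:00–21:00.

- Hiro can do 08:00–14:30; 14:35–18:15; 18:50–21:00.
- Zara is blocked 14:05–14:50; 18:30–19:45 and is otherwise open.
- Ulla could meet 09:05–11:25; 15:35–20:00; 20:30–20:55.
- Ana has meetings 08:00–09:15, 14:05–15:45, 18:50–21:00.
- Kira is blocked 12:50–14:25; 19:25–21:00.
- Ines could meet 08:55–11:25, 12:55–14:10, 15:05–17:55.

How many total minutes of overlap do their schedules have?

Hiro free: 08:00-14:30, 14:35-18:15, 18:50-21:00.
Zara free: 08:00-14:05, 14:50-18:30, 19:45-21:00 (invert busy blocks within the working day).
Ulla free: 09:05-11:25, 15:35-20:00, 20:30-20:55.
Ana free: 09:15-14:05, 15:45-18:50 (invert busy blocks within the working day).
Kira free: 08:00-12:50, 14:25-19:25 (invert busy blocks within the working day).
Ines free: 08:55-11:25, 12:55-14:10, 15:05-17:55.
Hiro ∩ Zara: 08:00-14:05, 14:50-18:15, 19:45-21:00.
Hiro ∩ Zara ∩ Ulla: 09:05-11:25, 15:35-18:15, 19:45-20:00, 20:30-20:55.
Hiro ∩ Zara ∩ Ulla ∩ Ana: 09:15-11:25, 15:45-18:15.
Hiro ∩ Zara ∩ Ulla ∩ Ana ∩ Kira: 09:15-11:25, 15:45-18:15.
Hiro ∩ Zara ∩ Ulla ∩ Ana ∩ Kira ∩ Ines: 09:15-11:25, 15:45-17:55.
Summing the common windows: 130 + 130 = 260 minutes.

260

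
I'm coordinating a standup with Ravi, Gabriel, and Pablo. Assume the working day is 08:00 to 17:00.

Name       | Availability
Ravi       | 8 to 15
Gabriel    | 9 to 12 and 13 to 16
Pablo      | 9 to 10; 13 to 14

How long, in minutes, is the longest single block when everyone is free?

60

Ravi ∩ Gabriel: 09:00-12:00, 13:00-15:00.
Ravi ∩ Gabriel ∩ Pablo: 09:00-10:00, 13:00-14:00.
Those are the intersection windows.
The longest is 09:00-10:00 at 60 minutes.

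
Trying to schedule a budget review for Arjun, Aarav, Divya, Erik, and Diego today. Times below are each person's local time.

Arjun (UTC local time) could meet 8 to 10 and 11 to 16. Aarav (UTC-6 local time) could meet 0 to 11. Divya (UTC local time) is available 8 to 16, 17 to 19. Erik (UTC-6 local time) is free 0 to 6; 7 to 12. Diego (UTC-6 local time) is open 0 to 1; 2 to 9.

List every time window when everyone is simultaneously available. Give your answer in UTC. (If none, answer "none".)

08:00-10:00, 11:00-12:00, 13:00-15:00

Arjun in UTC: 08:00-10:00, 11:00-16:00.
Aarav in UTC: 06:00-17:00 (add 6h to convert from UTC-6).
Divya in UTC: 08:00-16:00, 17:00-19:00.
Erik in UTC: 06:00-12:00, 13:00-18:00 (add 6h to convert from UTC-6).
Diego in UTC: 06:00-07:00, 08:00-15:00 (add 6h to convert from UTC-6).
Arjun ∩ Aarav: 08:00-10:00, 11:00-16:00.
Arjun ∩ Aarav ∩ Divya: 08:00-10:00, 11:00-16:00.
Arjun ∩ Aarav ∩ Divya ∩ Erik: 08:00-10:00, 11:00-12:00, 13:00-16:00.
Arjun ∩ Aarav ∩ Divya ∩ Erik ∩ Diego: 08:00-10:00, 11:00-12:00, 13:00-15:00.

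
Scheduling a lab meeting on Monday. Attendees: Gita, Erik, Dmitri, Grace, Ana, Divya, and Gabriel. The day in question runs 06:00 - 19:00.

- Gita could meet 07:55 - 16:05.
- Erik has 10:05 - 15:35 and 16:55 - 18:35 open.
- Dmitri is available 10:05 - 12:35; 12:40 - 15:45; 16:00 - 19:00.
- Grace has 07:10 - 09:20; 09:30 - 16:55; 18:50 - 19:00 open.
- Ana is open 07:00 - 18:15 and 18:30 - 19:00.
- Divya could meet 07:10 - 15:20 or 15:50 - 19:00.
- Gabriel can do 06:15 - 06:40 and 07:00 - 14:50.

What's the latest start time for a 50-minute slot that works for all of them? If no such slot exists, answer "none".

14:00

Gita ∩ Erik: 10:05-15:35.
Gita ∩ Erik ∩ Dmitri: 10:05-12:35, 12:40-15:35.
Gita ∩ Erik ∩ Dmitri ∩ Grace: 10:05-12:35, 12:40-15:35.
Gita ∩ Erik ∩ Dmitri ∩ Grace ∩ Ana: 10:05-12:35, 12:40-15:35.
Gita ∩ Erik ∩ Dmitri ∩ Grace ∩ Ana ∩ Divya: 10:05-12:35, 12:40-15:20.
Gita ∩ Erik ∩ Dmitri ∩ Grace ∩ Ana ∩ Divya ∩ Gabriel: 10:05-12:35, 12:40-14:50.
So the common availability across everyone is 10:05-12:35, 12:40-14:50.
The last common window of at least 50 minutes is 12:40-14:50; a 50-minute meeting can start as late as 14:00 and still end by 14:50.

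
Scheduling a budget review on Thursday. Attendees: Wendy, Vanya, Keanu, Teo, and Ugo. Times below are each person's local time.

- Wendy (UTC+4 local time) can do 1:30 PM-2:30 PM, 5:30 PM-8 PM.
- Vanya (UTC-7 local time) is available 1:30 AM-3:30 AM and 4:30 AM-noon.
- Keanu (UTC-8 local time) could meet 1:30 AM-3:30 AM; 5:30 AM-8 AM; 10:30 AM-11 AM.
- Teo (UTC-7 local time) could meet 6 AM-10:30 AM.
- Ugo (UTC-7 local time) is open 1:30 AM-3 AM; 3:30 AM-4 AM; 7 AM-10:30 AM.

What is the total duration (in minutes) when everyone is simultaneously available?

120

Wendy in UTC: 09:30-10:30, 13:30-16:00 (subtract 4h to convert from UTC+4).
Vanya in UTC: 08:30-10:30, 11:30-19:00 (add 7h to convert from UTC-7).
Keanu in UTC: 09:30-11:30, 13:30-16:00, 18:30-19:00 (add 8h to convert from UTC-8).
Teo in UTC: 13:00-17:30 (add 7h to convert from UTC-7).
Ugo in UTC: 08:30-10:00, 10:30-11:00, 14:00-17:30 (add 7h to convert from UTC-7).
Wendy ∩ Vanya: 09:30-10:30, 13:30-16:00.
Wendy ∩ Vanya ∩ Keanu: 09:30-10:30, 13:30-16:00.
Wendy ∩ Vanya ∩ Keanu ∩ Teo: 13:30-16:00.
Wendy ∩ Vanya ∩ Keanu ∩ Teo ∩ Ugo: 14:00-16:00.
That's a single block of 120 minutes.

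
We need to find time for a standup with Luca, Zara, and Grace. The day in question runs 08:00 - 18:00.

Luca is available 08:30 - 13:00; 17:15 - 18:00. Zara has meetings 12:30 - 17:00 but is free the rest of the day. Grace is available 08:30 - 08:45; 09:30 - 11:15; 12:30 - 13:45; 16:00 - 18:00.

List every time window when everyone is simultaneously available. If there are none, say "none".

08:30-08:45, 09:30-11:15, 17:15-18:00

Luca free: 08:30-13:00, 17:15-18:00.
Zara free: 08:00-12:30, 17:00-18:00 (invert busy blocks within the working day).
Grace free: 08:30-08:45, 09:30-11:15, 12:30-13:45, 16:00-18:00.
Luca ∩ Zara: 08:30-12:30, 17:15-18:00.
Luca ∩ Zara ∩ Grace: 08:30-08:45, 09:30-11:15, 17:15-18:00.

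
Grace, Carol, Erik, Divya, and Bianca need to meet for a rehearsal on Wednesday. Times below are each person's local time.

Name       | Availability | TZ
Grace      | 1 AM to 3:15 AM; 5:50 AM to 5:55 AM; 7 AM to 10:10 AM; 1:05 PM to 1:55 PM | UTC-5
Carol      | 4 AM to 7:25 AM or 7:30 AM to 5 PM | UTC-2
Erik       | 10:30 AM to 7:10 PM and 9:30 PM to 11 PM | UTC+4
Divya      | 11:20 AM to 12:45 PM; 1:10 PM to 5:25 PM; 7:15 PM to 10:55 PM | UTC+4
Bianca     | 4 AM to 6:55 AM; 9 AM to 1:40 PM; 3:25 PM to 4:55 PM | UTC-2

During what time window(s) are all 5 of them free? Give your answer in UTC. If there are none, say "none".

Grace in UTC: 06:00-08:15, 10:50-10:55, 12:00-15:10, 18:05-18:55 (add 5h to convert from UTC-5).
Carol in UTC: 06:00-09:25, 09:30-19:00 (add 2h to convert from UTC-2).
Erik in UTC: 06:30-15:10, 17:30-19:00 (subtract 4h to convert from UTC+4).
Divya in UTC: 07:20-08:45, 09:10-13:25, 15:15-18:55 (subtract 4h to convert from UTC+4).
Bianca in UTC: 06:00-08:55, 11:00-15:40, 17:25-18:55 (add 2h to convert from UTC-2).
Grace ∩ Carol: 06:00-08:15, 10:50-10:55, 12:00-15:10, 18:05-18:55.
Grace ∩ Carol ∩ Erik: 06:30-08:15, 10:50-10:55, 12:00-15:10, 18:05-18:55.
Grace ∩ Carol ∩ Erik ∩ Divya: 07:20-08:15, 10:50-10:55, 12:00-13:25, 18:05-18:55.
Grace ∩ Carol ∩ Erik ∩ Divya ∩ Bianca: 07:20-08:15, 12:00-13:25, 18:05-18:55.

07:20-08:15, 12:00-13:25, 18:05-18:55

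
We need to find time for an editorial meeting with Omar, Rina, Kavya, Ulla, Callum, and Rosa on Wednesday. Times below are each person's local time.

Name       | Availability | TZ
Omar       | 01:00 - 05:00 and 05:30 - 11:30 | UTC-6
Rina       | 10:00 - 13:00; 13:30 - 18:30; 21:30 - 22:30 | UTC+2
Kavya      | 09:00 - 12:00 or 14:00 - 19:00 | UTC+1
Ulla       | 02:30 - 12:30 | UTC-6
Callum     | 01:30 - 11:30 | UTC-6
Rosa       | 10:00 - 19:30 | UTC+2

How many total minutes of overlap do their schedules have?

360

Omar in UTC: 07:00-11:00, 11:30-17:30 (add 6h to convert from UTC-6).
Rina in UTC: 08:00-11:00, 11:30-16:30, 19:30-20:30 (subtract 2h to convert from UTC+2).
Kavya in UTC: 08:00-11:00, 13:00-18:00 (subtract 1h to convert from UTC+1).
Ulla in UTC: 08:30-18:30 (add 6h to convert from UTC-6).
Callum in UTC: 07:30-17:30 (add 6h to convert from UTC-6).
Rosa in UTC: 08:00-17:30 (subtract 2h to convert from UTC+2).
Omar ∩ Rina: 08:00-11:00, 11:30-16:30.
Omar ∩ Rina ∩ Kavya: 08:00-11:00, 13:00-16:30.
Omar ∩ Rina ∩ Kavya ∩ Ulla: 08:30-11:00, 13:00-16:30.
Omar ∩ Rina ∩ Kavya ∩ Ulla ∩ Callum: 08:30-11:00, 13:00-16:30.
Omar ∩ Rina ∩ Kavya ∩ Ulla ∩ Callum ∩ Rosa: 08:30-11:00, 13:00-16:30.
Those are the intersection windows.
Summing the common windows: 150 + 210 = 360 minutes.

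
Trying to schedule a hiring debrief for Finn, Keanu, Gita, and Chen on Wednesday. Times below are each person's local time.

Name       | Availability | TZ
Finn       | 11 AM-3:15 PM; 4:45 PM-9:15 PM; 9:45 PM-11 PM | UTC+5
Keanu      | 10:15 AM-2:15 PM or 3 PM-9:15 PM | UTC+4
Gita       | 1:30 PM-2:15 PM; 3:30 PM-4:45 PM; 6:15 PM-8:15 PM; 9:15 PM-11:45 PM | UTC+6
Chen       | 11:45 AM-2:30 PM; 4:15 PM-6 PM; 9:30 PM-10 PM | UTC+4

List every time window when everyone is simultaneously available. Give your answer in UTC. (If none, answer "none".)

Finn in UTC: 06:00-10:15, 11:45-16:15, 16:45-18:00 (subtract 5h to convert from UTC+5).
Keanu in UTC: 06:15-10:15, 11:00-17:15 (subtract 4h to convert from UTC+4).
Gita in UTC: 07:30-08:15, 09:30-10:45, 12:15-14:15, 15:15-17:45 (subtract 6h to convert from UTC+6).
Chen in UTC: 07:45-10:30, 12:15-14:00, 17:30-18:00 (subtract 4h to convert from UTC+4).
Finn ∩ Keanu: 06:15-10:15, 11:45-16:15, 16:45-17:15.
Finn ∩ Keanu ∩ Gita: 07:30-08:15, 09:30-10:15, 12:15-14:15, 15:15-16:15, 16:45-17:15.
Finn ∩ Keanu ∩ Gita ∩ Chen: 07:45-08:15, 09:30-10:15, 12:15-14:00.
So the common availability across everyone is 07:45-08:15, 09:30-10:15, 12:15-14:00.

07:45-08:15, 09:30-10:15, 12:15-14:00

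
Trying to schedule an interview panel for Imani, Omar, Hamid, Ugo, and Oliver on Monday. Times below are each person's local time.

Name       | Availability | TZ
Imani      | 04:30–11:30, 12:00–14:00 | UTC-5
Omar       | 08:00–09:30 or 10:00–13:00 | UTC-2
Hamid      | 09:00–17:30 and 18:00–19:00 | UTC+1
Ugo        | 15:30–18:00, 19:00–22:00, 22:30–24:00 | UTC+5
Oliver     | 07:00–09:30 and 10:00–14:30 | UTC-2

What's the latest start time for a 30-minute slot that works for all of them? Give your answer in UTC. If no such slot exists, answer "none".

Imani in UTC: 09:30-16:30, 17:00-19:00 (add 5h to convert from UTC-5).
Omar in UTC: 10:00-11:30, 12:00-15:00 (add 2h to convert from UTC-2).
Hamid in UTC: 08:00-16:30, 17:00-18:00 (subtract 1h to convert from UTC+1).
Ugo in UTC: 10:30-13:00, 14:00-17:00, 17:30-19:00 (subtract 5h to convert from UTC+5).
Oliver in UTC: 09:00-11:30, 12:00-16:30 (add 2h to convert from UTC-2).
Imani ∩ Omar: 10:00-11:30, 12:00-15:00.
Imani ∩ Omar ∩ Hamid: 10:00-11:30, 12:00-15:00.
Imani ∩ Omar ∩ Hamid ∩ Ugo: 10:30-11:30, 12:00-13:00, 14:00-15:00.
Imani ∩ Omar ∩ Hamid ∩ Ugo ∩ Oliver: 10:30-11:30, 12:00-13:00, 14:00-15:00.
Those are the intersection windows.
The last common window of at least 30 minutes is 14:00-15:00; a 30-minute meeting can start as late as 14:30 and still end by 15:00.

14:30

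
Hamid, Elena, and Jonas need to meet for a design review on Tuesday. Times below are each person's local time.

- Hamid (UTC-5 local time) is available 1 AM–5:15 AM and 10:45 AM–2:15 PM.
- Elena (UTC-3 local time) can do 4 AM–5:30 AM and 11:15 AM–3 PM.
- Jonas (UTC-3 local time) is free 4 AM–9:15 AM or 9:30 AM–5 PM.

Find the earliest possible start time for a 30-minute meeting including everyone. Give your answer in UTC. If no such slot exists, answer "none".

Hamid in UTC: 06:00-10:15, 15:45-19:15 (add 5h to convert from UTC-5).
Elena in UTC: 07:00-08:30, 14:15-18:00 (add 3h to convert from UTC-3).
Jonas in UTC: 07:00-12:15, 12:30-20:00 (add 3h to convert from UTC-3).
Hamid ∩ Elena: 07:00-08:30, 15:45-18:00.
Hamid ∩ Elena ∩ Jonas: 07:00-08:30, 15:45-18:00.
The first common window of at least 30 minutes is 07:00-08:30, so the earliest start is 07:00.

07:00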